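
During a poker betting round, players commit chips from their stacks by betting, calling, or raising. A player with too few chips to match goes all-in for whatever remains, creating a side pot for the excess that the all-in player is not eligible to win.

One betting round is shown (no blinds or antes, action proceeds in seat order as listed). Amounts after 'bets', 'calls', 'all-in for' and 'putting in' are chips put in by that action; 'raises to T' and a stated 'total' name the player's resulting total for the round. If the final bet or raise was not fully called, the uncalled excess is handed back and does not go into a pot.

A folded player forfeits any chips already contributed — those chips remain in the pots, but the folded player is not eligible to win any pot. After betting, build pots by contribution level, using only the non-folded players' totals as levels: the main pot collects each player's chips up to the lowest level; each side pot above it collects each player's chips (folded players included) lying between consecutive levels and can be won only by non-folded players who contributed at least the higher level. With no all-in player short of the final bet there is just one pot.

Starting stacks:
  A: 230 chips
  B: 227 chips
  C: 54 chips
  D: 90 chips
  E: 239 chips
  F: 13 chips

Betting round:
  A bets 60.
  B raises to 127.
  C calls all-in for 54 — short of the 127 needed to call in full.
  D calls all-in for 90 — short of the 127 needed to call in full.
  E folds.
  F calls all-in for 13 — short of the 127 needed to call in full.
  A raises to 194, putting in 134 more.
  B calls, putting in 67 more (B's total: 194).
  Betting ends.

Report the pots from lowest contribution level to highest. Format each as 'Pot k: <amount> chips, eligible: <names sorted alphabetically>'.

Contributions: A=194, B=194, C=54, D=90, F=13
Folded: E
Pot levels (distinct totals of non-folded players): 13, 54, 90, 194
Layer 1-13: 13 each from A, B, C, D, F = 13*5 = 65 chips; eligible A, B, C, D, F
Layer 14-54: 41 each from A, B, C, D = 41*4 = 164 chips; eligible A, B, C, D
Layer 55-90: 36 each from A, B, D = 36*3 = 108 chips; eligible A, B, D
Layer 91-194: 104 each from A, B = 104*2 = 208 chips; eligible A, B

Pot 1: 65 chips, eligible: A, B, C, D, F
Pot 2: 164 chips, eligible: A, B, C, D
Pot 3: 108 chips, eligible: A, B, D
Pot 4: 208 chips, eligible: A, B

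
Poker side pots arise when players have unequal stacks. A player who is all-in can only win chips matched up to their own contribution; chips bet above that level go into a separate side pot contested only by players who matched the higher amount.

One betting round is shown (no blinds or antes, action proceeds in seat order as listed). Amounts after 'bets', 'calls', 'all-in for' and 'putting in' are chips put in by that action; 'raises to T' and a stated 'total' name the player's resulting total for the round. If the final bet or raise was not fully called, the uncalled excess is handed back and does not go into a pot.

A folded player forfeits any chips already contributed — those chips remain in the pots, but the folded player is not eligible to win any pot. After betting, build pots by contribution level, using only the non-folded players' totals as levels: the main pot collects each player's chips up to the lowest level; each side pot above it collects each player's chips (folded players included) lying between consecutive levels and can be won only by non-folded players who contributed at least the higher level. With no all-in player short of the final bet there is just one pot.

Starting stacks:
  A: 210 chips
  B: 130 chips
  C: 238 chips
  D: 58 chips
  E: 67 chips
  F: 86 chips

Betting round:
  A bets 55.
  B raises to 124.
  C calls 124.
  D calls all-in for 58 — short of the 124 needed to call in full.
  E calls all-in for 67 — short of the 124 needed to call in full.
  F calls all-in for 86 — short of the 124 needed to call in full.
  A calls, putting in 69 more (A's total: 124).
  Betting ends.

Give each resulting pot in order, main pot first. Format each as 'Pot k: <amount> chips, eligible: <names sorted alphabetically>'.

Contributions: A=124, B=124, C=124, D=58, E=67, F=86
Pot levels (distinct totals of non-folded players): 58, 67, 86, 124
Layer 1-58: 58 each from A, B, C, D, E, F = 58*6 = 348 chips; eligible A, B, C, D, E, F
Layer 59-67: 9 each from A, B, C, E, F = 9*5 = 45 chips; eligible A, B, C, E, F
Layer 68-86: 19 each from A, B, C, F = 19*4 = 76 chips; eligible A, B, C, F
Layer 87-124: 38 each from A, B, C = 38*3 = 114 chips; eligible A, B, C

Pot 1: 348 chips, eligible: A, B, C, D, E, F
Pot 2: 45 chips, eligible: A, B, C, E, F
Pot 3: 76 chips, eligible: A, B, C, F
Pot 4: 114 chips, eligible: A, B, C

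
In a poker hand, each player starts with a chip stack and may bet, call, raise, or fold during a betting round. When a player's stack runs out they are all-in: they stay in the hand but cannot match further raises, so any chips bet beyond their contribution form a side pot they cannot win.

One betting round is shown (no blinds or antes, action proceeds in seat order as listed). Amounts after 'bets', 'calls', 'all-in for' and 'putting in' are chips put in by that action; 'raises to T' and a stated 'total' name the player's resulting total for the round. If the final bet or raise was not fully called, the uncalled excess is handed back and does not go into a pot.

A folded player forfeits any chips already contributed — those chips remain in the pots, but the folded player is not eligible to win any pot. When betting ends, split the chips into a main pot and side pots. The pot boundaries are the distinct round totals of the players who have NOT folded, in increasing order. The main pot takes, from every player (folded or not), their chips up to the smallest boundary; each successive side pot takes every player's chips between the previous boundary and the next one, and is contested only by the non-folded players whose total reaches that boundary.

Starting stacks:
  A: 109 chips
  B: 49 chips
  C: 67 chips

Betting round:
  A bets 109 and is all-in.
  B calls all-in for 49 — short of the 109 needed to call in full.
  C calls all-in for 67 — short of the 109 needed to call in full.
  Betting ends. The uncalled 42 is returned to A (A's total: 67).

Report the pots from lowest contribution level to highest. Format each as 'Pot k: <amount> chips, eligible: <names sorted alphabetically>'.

Pot 1: 147 chips, eligible: A, B, C
Pot 2: 36 chips, eligible: A, C

Derivation:
Contributions (after 42 returned to A): A=67, B=49, C=67
Pot levels (distinct totals of non-folded players): 49, 67
Layer 1-49: 49 each from A, B, C = 49*3 = 147 chips; eligible A, B, C
Layer 50-67: 18 each from A, C = 18*2 = 36 chips; eligible A, C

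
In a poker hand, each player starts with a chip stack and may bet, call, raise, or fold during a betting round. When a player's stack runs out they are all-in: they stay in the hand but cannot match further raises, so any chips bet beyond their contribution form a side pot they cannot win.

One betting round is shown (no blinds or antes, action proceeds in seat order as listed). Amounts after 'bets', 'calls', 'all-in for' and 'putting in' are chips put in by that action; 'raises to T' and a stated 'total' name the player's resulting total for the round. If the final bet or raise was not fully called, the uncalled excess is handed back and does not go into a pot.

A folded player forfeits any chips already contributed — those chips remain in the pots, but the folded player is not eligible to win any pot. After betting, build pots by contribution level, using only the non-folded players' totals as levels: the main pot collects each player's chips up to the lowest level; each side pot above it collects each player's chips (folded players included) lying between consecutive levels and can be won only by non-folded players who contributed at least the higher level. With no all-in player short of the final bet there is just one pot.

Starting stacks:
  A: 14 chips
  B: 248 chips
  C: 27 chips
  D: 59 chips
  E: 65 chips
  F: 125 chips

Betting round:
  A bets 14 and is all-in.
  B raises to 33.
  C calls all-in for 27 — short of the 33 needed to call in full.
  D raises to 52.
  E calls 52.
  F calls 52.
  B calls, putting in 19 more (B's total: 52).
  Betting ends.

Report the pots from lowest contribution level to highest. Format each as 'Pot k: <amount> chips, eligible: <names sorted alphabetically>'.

Contributions: A=14, B=52, C=27, D=52, E=52, F=52
Pot levels (distinct totals of non-folded players): 14, 27, 52
Layer 1-14: 14 each from A, B, C, D, E, F = 14*6 = 84 chips; eligible A, B, C, D, E, F
Layer 15-27: 13 each from B, C, D, E, F = 13*5 = 65 chips; eligible B, C, D, E, F
Layer 28-52: 25 each from B, D, E, F = 25*4 = 100 chips; eligible B, D, E, F

Pot 1: 84 chips, eligible: A, B, C, D, E, F
Pot 2: 65 chips, eligible: B, C, D, E, F
Pot 3: 100 chips, eligible: B, D, E, F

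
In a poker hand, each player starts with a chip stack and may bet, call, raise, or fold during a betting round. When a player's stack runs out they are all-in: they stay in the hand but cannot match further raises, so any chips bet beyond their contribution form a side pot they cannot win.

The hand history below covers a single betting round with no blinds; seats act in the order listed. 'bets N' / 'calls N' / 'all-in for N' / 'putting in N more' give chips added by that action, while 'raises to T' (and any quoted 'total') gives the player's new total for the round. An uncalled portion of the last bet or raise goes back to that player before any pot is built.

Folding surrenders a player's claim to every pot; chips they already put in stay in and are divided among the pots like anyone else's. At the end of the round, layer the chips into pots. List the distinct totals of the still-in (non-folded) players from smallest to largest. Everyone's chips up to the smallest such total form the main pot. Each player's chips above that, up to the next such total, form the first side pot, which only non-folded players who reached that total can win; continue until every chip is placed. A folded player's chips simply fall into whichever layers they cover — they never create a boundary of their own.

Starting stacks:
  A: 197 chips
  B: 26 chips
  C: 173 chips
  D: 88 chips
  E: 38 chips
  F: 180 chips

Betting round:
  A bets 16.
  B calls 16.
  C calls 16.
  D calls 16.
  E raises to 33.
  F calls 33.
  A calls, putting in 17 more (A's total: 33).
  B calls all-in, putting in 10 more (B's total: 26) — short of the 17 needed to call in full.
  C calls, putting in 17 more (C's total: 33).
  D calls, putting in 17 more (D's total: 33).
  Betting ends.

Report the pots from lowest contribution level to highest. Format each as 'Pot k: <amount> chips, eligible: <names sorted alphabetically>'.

Pot 1: 156 chips, eligible: A, B, C, D, E, F
Pot 2: 35 chips, eligible: A, C, D, E, F

Derivation:
Contributions: A=33, B=26, C=33, D=33, E=33, F=33
Pot levels (distinct totals of non-folded players): 26, 33
Layer 1-26: 26 each from A, B, C, D, E, F = 26*6 = 156 chips; eligible A, B, C, D, E, F
Layer 27-33: 7 each from A, C, D, E, F = 7*5 = 35 chips; eligible A, C, D, E, F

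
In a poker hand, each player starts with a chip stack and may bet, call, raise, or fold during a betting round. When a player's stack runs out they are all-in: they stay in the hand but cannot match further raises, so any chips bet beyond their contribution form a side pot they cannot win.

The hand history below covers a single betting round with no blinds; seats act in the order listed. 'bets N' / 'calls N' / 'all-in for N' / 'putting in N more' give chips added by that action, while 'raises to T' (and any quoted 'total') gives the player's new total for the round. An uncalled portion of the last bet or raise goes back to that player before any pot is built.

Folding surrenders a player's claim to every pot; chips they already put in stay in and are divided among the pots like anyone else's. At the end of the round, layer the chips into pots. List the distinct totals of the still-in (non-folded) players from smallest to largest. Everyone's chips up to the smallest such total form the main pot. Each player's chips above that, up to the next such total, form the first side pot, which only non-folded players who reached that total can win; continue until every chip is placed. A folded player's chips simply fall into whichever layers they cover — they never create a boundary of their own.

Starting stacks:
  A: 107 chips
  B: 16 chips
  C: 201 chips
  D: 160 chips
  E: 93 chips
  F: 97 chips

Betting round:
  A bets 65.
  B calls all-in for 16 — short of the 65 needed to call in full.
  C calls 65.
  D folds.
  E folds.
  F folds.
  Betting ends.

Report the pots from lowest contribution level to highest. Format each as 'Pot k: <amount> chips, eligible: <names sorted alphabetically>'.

Pot 1: 48 chips, eligible: A, B, C
Pot 2: 98 chips, eligible: A, C

Derivation:
Contributions: A=65, B=16, C=65
Folded: D, E, F
Pot levels (distinct totals of non-folded players): 16, 65
Layer 1-16: 16 each from A, B, C = 16*3 = 48 chips; eligible A, B, C
Layer 17-65: 49 each from A, C = 49*2 = 98 chips; eligible A, C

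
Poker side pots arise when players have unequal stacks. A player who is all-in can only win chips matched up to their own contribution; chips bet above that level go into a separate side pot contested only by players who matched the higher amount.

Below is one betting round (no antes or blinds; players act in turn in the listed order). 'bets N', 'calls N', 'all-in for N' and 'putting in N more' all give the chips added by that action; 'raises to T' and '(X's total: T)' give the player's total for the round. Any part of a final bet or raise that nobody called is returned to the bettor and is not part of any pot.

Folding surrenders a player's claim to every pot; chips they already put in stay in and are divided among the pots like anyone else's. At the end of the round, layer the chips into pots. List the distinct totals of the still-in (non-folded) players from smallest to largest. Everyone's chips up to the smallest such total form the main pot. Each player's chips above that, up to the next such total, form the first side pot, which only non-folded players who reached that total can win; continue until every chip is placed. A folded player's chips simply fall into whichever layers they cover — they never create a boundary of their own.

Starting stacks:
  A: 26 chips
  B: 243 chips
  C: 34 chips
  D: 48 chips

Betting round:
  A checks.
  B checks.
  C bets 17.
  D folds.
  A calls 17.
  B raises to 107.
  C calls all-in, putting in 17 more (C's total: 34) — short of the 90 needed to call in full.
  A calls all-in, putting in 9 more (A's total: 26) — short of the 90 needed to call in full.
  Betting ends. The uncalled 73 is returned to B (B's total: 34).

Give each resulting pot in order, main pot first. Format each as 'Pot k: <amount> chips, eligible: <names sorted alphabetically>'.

Contributions (after 73 returned to B): A=26, B=34, C=34
Folded: D
Pot levels (distinct totals of non-folded players): 26, 34
Layer 1-26: 26 each from A, B, C = 26*3 = 78 chips; eligible A, B, C
Layer 27-34: 8 each from B, C = 8*2 = 16 chips; eligible B, C

Pot 1: 78 chips, eligible: A, B, C
Pot 2: 16 chips, eligible: B, C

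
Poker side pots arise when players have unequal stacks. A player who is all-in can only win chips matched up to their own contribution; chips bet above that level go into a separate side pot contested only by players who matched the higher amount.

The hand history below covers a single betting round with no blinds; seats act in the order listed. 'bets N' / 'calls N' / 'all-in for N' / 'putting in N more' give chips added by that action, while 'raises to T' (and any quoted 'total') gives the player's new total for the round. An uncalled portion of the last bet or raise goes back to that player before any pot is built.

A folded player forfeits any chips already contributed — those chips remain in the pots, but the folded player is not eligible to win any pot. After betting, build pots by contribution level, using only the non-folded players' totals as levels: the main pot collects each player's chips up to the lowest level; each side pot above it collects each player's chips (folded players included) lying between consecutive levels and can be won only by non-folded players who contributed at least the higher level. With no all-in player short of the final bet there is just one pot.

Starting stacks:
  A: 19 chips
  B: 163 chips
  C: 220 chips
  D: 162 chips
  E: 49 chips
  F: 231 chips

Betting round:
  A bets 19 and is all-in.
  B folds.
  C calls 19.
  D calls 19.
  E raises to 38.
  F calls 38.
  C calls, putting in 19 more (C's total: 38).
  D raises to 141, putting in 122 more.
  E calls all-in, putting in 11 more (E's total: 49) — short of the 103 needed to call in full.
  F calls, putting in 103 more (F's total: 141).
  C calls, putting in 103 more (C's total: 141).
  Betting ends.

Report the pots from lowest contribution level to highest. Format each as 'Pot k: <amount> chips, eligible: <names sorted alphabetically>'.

Contributions: A=19, C=141, D=141, E=49, F=141
Folded: B
Pot levels (distinct totals of non-folded players): 19, 49, 141
Layer 1-19: 19 each from A, C, D, E, F = 19*5 = 95 chips; eligible A, C, D, E, F
Layer 20-49: 30 each from C, D, E, F = 30*4 = 120 chips; eligible C, D, E, F
Layer 50-141: 92 each from C, D, F = 92*3 = 276 chips; eligible C, D, F

Pot 1: 95 chips, eligible: A, C, D, E, F
Pot 2: 120 chips, eligible: C, D, E, F
Pot 3: 276 chips, eligible: C, D, F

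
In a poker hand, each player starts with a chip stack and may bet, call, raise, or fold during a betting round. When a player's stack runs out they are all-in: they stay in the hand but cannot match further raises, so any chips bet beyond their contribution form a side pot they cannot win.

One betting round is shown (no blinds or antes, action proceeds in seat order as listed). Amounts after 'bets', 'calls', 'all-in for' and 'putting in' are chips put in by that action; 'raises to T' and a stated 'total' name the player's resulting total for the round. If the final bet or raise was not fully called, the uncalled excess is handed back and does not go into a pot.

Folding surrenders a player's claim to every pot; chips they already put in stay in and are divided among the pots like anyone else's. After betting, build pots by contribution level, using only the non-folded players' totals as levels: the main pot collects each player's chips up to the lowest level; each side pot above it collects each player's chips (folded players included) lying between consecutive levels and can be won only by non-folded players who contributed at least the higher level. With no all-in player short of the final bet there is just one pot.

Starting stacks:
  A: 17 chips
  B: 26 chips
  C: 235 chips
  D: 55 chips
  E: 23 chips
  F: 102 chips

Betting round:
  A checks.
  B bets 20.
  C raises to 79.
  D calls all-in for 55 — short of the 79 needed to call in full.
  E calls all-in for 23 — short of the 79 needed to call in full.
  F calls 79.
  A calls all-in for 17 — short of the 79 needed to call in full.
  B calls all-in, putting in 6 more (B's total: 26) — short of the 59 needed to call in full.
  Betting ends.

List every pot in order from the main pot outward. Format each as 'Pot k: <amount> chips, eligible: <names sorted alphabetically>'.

Pot 1: 102 chips, eligible: A, B, C, D, E, F
Pot 2: 30 chips, eligible: B, C, D, E, F
Pot 3: 12 chips, eligible: B, C, D, F
Pot 4: 87 chips, eligible: C, D, F
Pot 5: 48 chips, eligible: C, F

Derivation:
Contributions: A=17, B=26, C=79, D=55, E=23, F=79
Pot levels (distinct totals of non-folded players): 17, 23, 26, 55, 79
Layer 1-17: 17 each from A, B, C, D, E, F = 17*6 = 102 chips; eligible A, B, C, D, E, F
Layer 18-23: 6 each from B, C, D, E, F = 6*5 = 30 chips; eligible B, C, D, E, F
Layer 24-26: 3 each from B, C, D, F = 3*4 = 12 chips; eligible B, C, D, F
Layer 27-55: 29 each from C, D, F = 29*3 = 87 chips; eligible C, D, F
Layer 56-79: 24 each from C, F = 24*2 = 48 chips; eligible C, F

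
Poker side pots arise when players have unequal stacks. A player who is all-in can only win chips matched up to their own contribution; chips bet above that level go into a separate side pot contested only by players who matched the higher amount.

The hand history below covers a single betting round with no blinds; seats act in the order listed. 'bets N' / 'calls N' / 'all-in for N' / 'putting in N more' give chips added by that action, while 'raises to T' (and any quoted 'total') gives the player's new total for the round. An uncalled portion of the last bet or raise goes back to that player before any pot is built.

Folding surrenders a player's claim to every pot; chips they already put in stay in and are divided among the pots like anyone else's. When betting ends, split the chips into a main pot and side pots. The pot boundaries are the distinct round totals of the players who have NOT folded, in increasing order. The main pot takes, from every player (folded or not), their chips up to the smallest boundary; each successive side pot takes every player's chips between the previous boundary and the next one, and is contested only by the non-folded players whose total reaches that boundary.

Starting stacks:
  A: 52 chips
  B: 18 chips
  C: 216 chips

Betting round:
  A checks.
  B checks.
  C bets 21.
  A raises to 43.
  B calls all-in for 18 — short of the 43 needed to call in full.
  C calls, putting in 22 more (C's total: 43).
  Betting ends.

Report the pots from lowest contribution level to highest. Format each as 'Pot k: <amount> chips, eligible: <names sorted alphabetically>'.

Contributions: A=43, B=18, C=43
Pot levels (distinct totals of non-folded players): 18, 43
Layer 1-18: 18 each from A, B, C = 18*3 = 54 chips; eligible A, B, C
Layer 19-43: 25 each from A, C = 25*2 = 50 chips; eligible A, C

Pot 1: 54 chips, eligible: A, B, C
Pot 2: 50 chips, eligible: A, C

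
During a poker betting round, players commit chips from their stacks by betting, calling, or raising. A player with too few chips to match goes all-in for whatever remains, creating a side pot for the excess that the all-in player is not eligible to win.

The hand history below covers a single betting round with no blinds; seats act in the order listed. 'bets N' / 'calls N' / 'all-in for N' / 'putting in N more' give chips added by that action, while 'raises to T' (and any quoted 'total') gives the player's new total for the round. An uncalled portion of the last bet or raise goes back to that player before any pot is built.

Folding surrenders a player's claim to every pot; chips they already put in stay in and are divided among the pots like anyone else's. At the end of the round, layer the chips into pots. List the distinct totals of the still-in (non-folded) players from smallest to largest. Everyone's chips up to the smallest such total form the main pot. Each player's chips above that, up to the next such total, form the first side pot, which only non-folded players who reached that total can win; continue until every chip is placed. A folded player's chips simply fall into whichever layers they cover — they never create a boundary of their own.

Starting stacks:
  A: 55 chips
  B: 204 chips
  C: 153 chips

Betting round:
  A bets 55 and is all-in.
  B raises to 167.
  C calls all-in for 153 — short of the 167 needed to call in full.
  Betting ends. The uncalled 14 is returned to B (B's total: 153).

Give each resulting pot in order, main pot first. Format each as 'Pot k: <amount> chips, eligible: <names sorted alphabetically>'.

Contributions (after 14 returned to B): A=55, B=153, C=153
Pot levels (distinct totals of non-folded players): 55, 153
Layer 1-55: 55 each from A, B, C = 55*3 = 165 chips; eligible A, B, C
Layer 56-153: 98 each from B, C = 98*2 = 196 chips; eligible B, C

Pot 1: 165 chips, eligible: A, B, C
Pot 2: 196 chips, eligible: B, C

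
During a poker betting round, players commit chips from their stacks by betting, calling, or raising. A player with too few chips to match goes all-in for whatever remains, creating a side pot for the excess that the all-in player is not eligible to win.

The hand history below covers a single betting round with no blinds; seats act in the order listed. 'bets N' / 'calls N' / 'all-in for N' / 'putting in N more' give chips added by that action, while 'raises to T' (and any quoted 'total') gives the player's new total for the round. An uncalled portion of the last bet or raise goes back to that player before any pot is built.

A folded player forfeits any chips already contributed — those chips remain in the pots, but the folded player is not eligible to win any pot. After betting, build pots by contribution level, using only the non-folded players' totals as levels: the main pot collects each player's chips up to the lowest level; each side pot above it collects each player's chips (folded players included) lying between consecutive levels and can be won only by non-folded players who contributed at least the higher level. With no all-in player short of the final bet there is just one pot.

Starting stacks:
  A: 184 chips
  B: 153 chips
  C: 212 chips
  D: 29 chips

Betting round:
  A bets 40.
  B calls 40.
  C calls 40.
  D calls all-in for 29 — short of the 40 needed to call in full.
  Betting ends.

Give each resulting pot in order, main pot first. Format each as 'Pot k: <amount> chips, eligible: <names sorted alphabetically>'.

Pot 1: 116 chips, eligible: A, B, C, D
Pot 2: 33 chips, eligible: A, B, C

Derivation:
Contributions: A=40, B=40, C=40, D=29
Pot levels (distinct totals of non-folded players): 29, 40
Layer 1-29: 29 each from A, B, C, D = 29*4 = 116 chips; eligible A, B, C, D
Layer 30-40: 11 each from A, B, C = 11*3 = 33 chips; eligible A, B, C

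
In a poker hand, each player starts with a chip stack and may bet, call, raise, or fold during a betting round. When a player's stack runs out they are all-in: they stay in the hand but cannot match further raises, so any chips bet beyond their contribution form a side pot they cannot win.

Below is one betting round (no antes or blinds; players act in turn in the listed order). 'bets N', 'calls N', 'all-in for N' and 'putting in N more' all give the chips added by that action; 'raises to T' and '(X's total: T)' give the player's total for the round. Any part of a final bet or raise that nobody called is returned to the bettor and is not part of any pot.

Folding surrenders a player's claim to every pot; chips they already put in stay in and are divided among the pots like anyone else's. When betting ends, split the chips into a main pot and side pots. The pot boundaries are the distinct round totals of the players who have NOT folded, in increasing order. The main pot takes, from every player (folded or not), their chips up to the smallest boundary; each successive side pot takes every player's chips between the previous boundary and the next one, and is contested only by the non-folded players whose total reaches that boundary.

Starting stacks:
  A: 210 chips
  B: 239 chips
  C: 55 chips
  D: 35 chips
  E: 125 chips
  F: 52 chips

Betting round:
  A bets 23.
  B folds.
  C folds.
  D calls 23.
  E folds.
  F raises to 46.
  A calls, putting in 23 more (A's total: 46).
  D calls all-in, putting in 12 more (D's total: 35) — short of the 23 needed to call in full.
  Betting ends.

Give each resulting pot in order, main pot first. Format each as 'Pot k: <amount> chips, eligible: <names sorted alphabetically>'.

Contributions: A=46, D=35, F=46
Folded: B, C, E
Pot levels (distinct totals of non-folded players): 35, 46
Layer 1-35: 35 each from A, D, F = 35*3 = 105 chips; eligible A, D, F
Layer 36-46: 11 each from A, F = 11*2 = 22 chips; eligible A, F

Pot 1: 105 chips, eligible: A, D, F
Pot 2: 22 chips, eligible: A, F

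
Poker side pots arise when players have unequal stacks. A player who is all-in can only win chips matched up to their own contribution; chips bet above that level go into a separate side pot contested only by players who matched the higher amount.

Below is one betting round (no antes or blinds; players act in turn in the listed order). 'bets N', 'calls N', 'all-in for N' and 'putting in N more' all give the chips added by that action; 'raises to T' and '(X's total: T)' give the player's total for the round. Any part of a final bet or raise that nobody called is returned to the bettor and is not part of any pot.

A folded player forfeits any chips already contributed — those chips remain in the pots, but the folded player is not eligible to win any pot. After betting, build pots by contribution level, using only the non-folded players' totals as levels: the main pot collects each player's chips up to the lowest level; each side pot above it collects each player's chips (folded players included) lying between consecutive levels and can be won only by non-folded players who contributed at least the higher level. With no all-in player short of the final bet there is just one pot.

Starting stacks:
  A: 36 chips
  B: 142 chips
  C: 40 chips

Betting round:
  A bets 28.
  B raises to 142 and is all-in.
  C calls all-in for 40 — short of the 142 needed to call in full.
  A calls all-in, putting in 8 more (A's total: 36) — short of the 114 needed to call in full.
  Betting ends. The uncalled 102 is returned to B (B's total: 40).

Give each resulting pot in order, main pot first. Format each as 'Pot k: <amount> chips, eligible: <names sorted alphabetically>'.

Contributions (after 102 returned to B): A=36, B=40, C=40
Pot levels (distinct totals of non-folded players): 36, 40
Layer 1-36: 36 each from A, B, C = 36*3 = 108 chips; eligible A, B, C
Layer 37-40: 4 each from B, C = 4*2 = 8 chips; eligible B, C

Pot 1: 108 chips, eligible: A, B, C
Pot 2: 8 chips, eligible: B, C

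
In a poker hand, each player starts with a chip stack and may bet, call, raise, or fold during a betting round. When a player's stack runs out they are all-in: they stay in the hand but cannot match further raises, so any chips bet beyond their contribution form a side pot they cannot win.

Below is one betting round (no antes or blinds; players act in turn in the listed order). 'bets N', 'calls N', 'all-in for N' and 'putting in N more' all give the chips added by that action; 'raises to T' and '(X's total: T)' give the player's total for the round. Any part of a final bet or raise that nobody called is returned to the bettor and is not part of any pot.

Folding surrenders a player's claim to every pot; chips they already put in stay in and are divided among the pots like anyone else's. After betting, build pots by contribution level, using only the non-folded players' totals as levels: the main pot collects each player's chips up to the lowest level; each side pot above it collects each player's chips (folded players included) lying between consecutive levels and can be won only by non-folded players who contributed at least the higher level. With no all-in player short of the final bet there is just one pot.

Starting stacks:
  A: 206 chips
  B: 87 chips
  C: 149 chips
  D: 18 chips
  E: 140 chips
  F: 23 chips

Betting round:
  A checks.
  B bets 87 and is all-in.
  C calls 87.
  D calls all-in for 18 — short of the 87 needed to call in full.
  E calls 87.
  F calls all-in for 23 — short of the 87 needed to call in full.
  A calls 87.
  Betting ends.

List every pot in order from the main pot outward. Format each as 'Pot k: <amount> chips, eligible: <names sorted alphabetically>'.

Pot 1: 108 chips, eligible: A, B, C, D, E, F
Pot 2: 25 chips, eligible: A, B, C, E, F
Pot 3: 256 chips, eligible: A, B, C, E

Derivation:
Contributions: A=87, B=87, C=87, D=18, E=87, F=23
Pot levels (distinct totals of non-folded players): 18, 23, 87
Layer 1-18: 18 each from A, B, C, D, E, F = 18*6 = 108 chips; eligible A, B, C, D, E, F
Layer 19-23: 5 each from A, B, C, E, F = 5*5 = 25 chips; eligible A, B, C, E, F
Layer 24-87: 64 each from A, B, C, E = 64*4 = 256 chips; eligible A, B, C, E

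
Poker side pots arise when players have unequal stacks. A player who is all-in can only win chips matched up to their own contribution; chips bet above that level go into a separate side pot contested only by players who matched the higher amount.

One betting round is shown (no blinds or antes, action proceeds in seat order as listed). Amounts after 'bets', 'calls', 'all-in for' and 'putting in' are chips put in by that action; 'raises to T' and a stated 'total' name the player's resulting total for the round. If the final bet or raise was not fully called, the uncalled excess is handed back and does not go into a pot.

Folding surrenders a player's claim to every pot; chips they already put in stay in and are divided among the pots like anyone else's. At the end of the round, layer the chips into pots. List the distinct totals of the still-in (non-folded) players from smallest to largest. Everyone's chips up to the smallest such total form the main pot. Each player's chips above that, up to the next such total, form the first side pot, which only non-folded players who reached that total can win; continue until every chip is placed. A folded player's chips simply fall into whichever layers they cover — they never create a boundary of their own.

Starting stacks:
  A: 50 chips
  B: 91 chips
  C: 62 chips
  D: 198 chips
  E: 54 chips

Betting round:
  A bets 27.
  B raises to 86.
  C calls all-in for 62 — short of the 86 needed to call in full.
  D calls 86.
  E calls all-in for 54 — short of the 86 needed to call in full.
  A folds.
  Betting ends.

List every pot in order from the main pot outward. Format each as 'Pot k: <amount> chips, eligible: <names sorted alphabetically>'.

Contributions: A=27, B=86, C=62, D=86, E=54
Folded: A
Pot levels (distinct totals of non-folded players): 54, 62, 86
Layer 1-54: A 27 + B 54 + C 54 + D 54 + E 54 = 243 chips; eligible B, C, D, E
Layer 55-62: 8 each from B, C, D = 8*3 = 24 chips; eligible B, C, D
Layer 63-86: 24 each from B, D = 24*2 = 48 chips; eligible B, D

Pot 1: 243 chips, eligible: B, C, D, E
Pot 2: 24 chips, eligible: B, C, D
Pot 3: 48 chips, eligible: B, D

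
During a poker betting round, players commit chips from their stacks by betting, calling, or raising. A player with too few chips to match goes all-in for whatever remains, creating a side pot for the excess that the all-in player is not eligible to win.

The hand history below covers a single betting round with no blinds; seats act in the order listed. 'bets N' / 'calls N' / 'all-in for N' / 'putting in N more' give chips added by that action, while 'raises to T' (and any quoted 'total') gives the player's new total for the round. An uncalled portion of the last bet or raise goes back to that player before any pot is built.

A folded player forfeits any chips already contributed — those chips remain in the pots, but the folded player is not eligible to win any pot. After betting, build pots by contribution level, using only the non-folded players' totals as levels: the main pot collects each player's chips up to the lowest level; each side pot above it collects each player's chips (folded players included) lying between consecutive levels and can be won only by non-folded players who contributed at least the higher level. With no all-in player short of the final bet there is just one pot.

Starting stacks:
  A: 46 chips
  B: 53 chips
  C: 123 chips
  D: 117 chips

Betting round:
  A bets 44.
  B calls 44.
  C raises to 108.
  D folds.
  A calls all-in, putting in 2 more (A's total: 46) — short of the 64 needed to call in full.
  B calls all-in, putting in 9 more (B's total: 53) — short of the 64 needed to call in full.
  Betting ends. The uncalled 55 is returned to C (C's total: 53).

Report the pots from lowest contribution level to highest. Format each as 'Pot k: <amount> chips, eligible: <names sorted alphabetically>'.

Contributions (after 55 returned to C): A=46, B=53, C=53
Folded: D
Pot levels (distinct totals of non-folded players): 46, 53
Layer 1-46: 46 each from A, B, C = 46*3 = 138 chips; eligible A, B, C
Layer 47-53: 7 each from B, C = 7*2 = 14 chips; eligible B, C

Pot 1: 138 chips, eligible: A, B, C
Pot 2: 14 chips, eligible: B, C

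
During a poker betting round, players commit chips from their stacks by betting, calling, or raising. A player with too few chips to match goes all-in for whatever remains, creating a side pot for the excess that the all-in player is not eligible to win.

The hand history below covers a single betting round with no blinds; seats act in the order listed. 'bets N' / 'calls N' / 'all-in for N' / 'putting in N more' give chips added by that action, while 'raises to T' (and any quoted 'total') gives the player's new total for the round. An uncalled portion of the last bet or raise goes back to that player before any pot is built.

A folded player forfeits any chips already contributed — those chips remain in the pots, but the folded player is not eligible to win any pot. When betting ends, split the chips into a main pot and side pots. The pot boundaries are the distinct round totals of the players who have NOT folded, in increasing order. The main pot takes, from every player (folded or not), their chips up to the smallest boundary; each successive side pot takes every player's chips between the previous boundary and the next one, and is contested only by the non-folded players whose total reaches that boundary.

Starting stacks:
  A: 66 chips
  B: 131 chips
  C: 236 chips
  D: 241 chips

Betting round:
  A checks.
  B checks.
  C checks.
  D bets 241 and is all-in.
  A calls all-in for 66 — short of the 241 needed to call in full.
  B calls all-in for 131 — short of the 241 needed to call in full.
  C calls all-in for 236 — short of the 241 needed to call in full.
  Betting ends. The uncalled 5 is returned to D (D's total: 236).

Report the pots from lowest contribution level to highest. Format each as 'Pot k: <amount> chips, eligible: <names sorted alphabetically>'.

Contributions (after 5 returned to D): A=66, B=131, C=236, D=236
Pot levels (distinct totals of non-folded players): 66, 131, 236
Layer 1-66: 66 each from A, B, C, D = 66*4 = 264 chips; eligible A, B, C, D
Layer 67-131: 65 each from B, C, D = 65*3 = 195 chips; eligible B, C, D
Layer 132-236: 105 each from C, D = 105*2 = 210 chips; eligible C, D

Pot 1: 264 chips, eligible: A, B, C, D
Pot 2: 195 chips, eligible: B, C, D
Pot 3: 210 chips, eligible: C, D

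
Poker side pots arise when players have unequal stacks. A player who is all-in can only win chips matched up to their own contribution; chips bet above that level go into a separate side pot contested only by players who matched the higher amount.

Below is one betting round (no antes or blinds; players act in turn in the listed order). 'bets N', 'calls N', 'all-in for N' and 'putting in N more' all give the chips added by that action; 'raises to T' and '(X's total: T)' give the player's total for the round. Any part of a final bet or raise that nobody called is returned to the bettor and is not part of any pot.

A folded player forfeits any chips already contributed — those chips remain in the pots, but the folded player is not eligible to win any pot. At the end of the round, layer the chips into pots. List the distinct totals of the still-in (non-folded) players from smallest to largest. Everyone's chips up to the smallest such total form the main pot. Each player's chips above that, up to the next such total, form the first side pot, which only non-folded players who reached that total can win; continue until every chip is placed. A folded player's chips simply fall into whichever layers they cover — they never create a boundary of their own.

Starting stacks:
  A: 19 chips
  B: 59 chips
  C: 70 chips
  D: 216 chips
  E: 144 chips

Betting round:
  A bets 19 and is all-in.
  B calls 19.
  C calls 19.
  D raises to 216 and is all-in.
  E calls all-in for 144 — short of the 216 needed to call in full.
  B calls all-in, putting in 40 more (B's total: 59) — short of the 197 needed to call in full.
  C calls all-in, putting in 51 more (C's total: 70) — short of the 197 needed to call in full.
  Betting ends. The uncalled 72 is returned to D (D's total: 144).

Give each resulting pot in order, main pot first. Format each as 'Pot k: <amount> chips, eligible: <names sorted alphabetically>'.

Pot 1: 95 chips, eligible: A, B, C, D, E
Pot 2: 160 chips, eligible: B, C, D, E
Pot 3: 33 chips, eligible: C, D, E
Pot 4: 148 chips, eligible: D, E

Derivation:
Contributions (after 72 returned to D): A=19, B=59, C=70, D=144, E=144
Pot levels (distinct totals of non-folded players): 19, 59, 70, 144
Layer 1-19: 19 each from A, B, C, D, E = 19*5 = 95 chips; eligible A, B, C, D, E
Layer 20-59: 40 each from B, C, D, E = 40*4 = 160 chips; eligible B, C, D, E
Layer 60-70: 11 each from C, D, E = 11*3 = 33 chips; eligible C, D, E
Layer 71-144: 74 each from D, E = 74*2 = 148 chips; eligible D, E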